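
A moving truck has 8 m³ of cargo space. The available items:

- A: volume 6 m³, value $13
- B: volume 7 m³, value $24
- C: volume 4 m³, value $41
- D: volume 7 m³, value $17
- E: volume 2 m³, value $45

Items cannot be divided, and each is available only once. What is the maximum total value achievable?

Check high-value combinations within 8 m³:
- C+E: volume 4+2=6, value 41+45=86
- A+E: volume 6+2=8, value 13+45=58
- E: volume 2, value 45
Best: $86.

$86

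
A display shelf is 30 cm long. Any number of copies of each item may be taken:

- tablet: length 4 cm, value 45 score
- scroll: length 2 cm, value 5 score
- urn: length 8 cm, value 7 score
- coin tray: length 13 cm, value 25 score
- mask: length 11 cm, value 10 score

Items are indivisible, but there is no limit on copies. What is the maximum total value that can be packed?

Best value-per-unit is tablet at 45/4; filling with it alone gives 7×45 = 315.
Optimal mix: 7×tablet + 1×scroll → length 30, value 320.

320 score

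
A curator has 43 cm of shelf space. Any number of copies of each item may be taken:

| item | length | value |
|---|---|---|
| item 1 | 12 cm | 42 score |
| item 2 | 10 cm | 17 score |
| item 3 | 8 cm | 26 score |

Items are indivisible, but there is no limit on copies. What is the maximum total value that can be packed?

136 score

Best value-per-unit is item 1 at 42/12; filling with it alone gives 3×42 = 126.
Optimal mix: 2×item 1 + 2×item 3 → length 40, value 136.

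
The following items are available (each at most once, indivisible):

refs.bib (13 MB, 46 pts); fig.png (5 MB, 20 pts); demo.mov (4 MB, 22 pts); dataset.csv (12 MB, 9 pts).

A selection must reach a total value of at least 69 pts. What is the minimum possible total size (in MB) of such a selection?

22

Subsets with value ≥ 69, sorted by total size:
- refs.bib+fig.png+demo.mov: size 22, value 88
- refs.bib+demo.mov+dataset.csv: size 29, value 77
Minimum size: 22 MB.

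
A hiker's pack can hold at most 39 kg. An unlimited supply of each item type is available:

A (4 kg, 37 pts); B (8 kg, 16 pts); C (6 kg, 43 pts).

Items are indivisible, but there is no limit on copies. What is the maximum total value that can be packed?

Best value-per-unit is A at 37/4; filling with it alone gives 9×37 = 333.
Optimal mix: 8×A + 1×C → weight 38, value 339.

339 pts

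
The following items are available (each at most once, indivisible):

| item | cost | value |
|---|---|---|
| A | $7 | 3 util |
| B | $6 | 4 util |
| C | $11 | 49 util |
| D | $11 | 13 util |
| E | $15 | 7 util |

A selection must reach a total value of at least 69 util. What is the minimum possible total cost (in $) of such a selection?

Subsets with value ≥ 69, sorted by total cost:
- A+B+C+D: cost 35, value 69
- C+D+E: cost 37, value 69
Minimum cost: 35 $.

35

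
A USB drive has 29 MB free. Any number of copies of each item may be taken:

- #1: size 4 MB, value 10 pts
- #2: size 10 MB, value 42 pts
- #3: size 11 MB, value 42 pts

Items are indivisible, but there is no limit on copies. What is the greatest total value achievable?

104 pts

Best value-per-unit is #2 at 42/10; filling with it alone gives 2×42 = 84.
Optimal mix: 2×#1 + 2×#2 → size 28, value 104.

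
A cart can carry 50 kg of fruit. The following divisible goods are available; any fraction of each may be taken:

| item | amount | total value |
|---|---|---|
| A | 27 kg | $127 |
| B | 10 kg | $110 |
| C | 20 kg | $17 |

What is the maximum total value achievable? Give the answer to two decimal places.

248.05

Take in order of value per unit:
- B (110/10 per unit): all 10 → value 110, running total 110.00
- A (127/27 per unit): all 27 → value 127, running total 237.00
- C (17/20 per unit): 13 of 20 → value 13×17/20 = 11.0500, running total 248.05
Total 248.05.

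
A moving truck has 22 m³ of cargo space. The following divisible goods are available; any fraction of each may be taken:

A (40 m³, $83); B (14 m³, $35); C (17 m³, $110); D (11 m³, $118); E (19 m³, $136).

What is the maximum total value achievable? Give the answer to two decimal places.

Take in order of value per unit:
- D (118/11 per unit): all 11 → value 118, running total 118.00
- E (136/19 per unit): 11 of 19 → value 11×136/19 = 78.7368, running total 196.74
Total 196.74.

196.74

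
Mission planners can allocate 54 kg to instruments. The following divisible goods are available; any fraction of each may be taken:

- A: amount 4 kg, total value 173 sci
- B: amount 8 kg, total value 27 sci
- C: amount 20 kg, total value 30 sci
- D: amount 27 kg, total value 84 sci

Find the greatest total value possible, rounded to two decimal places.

Take in order of value per unit:
- A (173/4 per unit): all 4 → value 173, running total 173.00
- B (27/8 per unit): all 8 → value 27, running total 200.00
- D (84/27 per unit): all 27 → value 84, running total 284.00
- C (30/20 per unit): 15 of 20 → value 15×30/20 = 22.5000, running total 306.50
Total 306.50.

306.50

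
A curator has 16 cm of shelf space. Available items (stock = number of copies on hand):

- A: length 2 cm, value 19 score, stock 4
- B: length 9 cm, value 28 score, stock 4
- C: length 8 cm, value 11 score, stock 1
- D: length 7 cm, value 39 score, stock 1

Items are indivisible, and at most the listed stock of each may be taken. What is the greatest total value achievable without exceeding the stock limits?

Top feasible selections:
- 4×A + 1×D: length 15, value 115
- 3×A + 1×D: length 13, value 96
- 4×A + 1×C: length 16, value 87
- 3×A + 1×B: length 15, value 85
Best: 115 score.

115 score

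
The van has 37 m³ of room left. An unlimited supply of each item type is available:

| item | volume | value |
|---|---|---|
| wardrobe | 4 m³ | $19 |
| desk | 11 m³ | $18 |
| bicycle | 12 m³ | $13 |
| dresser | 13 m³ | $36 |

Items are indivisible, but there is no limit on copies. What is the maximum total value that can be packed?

$171

Best value-per-unit is wardrobe at 19/4, and filling with it alone uses volume 9×4=36. No mix of the others beats 9×19 = 171.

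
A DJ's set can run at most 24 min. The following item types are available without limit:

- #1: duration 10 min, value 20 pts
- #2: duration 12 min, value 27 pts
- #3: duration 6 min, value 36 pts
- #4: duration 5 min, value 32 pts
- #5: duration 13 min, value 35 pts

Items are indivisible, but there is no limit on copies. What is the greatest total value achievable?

144 pts

Best value-per-unit is #4 at 32/5; filling with it alone gives 4×32 = 128.
Optimal mix: 4×#3 → duration 24, value 144.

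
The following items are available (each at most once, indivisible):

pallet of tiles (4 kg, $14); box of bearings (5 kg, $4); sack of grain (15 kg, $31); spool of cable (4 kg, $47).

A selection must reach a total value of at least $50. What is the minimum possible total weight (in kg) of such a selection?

Subsets with value ≥ 50, sorted by total weight:
- pallet of tiles+spool of cable: weight 8, value 61
- box of bearings+spool of cable: weight 9, value 51
Minimum weight: 8 kg.

8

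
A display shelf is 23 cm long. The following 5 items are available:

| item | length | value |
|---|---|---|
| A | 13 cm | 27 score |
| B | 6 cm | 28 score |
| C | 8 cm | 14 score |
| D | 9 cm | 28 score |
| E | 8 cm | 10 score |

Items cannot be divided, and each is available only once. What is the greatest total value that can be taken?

Check high-value combinations within 23 cm:
- B+C+D: length 6+8+9=23, value 28+14+28=70
- B+D+E: length 6+9+8=23, value 28+28+10=66
- B+D: length 6+9=15, value 28+28=56
- A+B: length 13+6=19, value 27+28=55
- A+D: length 13+9=22, value 27+28=55
Best: 70 score.

70 score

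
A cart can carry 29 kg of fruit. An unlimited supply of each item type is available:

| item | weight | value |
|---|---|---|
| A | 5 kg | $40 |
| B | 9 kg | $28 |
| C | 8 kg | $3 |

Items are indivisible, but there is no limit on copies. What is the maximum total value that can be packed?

$200

Best value-per-unit is A at 40/5, and filling with it alone uses weight 5×5=25. No mix of the others beats 5×40 = 200.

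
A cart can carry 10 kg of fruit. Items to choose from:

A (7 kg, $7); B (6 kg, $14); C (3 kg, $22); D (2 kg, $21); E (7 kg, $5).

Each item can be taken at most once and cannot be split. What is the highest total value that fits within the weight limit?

Check high-value combinations within 10 kg:
- C+D: weight 3+2=5, value 22+21=43
- B+C: weight 6+3=9, value 14+22=36
- B+D: weight 6+2=8, value 14+21=35
- A+C: weight 7+3=10, value 7+22=29
- A+D: weight 7+2=9, value 7+21=28
Best: $43.

$43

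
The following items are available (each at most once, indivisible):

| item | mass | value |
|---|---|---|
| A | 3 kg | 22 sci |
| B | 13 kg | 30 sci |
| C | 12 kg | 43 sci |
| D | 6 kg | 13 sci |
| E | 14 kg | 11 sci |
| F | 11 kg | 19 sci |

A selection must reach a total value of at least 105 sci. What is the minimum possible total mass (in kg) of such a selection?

Subsets with value ≥ 105, sorted by total mass:
- A+B+C+D: mass 34, value 108
- A+B+C+F: mass 39, value 114
Minimum mass: 34 kg.

34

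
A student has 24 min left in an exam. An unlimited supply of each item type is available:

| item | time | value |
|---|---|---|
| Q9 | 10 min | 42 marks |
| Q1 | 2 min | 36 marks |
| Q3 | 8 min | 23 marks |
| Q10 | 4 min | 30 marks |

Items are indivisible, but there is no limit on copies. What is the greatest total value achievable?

Best value-per-unit is Q1 at 36/2, and filling with it alone uses time 12×2=24. No mix of the others beats 12×36 = 432.

432 marks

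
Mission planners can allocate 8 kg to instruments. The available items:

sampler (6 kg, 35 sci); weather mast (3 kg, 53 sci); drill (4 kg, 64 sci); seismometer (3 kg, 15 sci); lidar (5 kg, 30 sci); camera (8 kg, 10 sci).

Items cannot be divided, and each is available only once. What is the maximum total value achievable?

117 sci

Check high-value combinations within 8 kg:
- weather mast+drill: mass 3+4=7, value 53+64=117
- weather mast+lidar: mass 3+5=8, value 53+30=83
- drill+seismometer: mass 4+3=7, value 64+15=79
- weather mast+seismometer: mass 3+3=6, value 53+15=68
Best: 117 sci.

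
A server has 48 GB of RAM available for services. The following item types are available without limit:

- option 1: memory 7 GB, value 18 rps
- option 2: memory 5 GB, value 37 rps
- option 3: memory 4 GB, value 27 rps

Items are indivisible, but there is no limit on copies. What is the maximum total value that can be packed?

Best value-per-unit is option 2 at 37/5; filling with it alone gives 9×37 = 333.
Optimal mix: 8×option 2 + 2×option 3 → memory 48, value 350.

350 rps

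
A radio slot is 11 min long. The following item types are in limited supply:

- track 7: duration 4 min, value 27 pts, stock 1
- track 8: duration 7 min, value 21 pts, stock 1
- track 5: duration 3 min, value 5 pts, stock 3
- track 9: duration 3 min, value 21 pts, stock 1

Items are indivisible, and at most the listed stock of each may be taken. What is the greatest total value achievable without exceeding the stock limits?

Best selections within duration 11 and stock limits:
- 1×track 7 + 1×track 5 + 1×track 9: duration 10, value 53
- 1×track 7 + 1×track 9: duration 7, value 48
- 1×track 7 + 1×track 8: duration 11, value 48
- 1×track 8 + 1×track 9: duration 10, value 42
Best: 53 pts.

53 pts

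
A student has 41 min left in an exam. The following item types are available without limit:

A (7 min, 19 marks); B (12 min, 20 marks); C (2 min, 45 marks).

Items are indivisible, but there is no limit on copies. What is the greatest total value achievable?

Best value-per-unit is C at 45/2, and filling with it alone uses time 20×2=40. No mix of the others beats 20×45 = 900.

900 marks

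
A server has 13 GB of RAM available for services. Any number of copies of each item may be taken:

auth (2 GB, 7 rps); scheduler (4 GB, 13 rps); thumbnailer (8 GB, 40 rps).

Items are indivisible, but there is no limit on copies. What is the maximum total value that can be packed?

Best value-per-unit is thumbnailer at 40/8; filling with it alone gives 1×40 = 40.
Optimal mix: 2×auth + 1×thumbnailer → memory 12, value 54.

54 rps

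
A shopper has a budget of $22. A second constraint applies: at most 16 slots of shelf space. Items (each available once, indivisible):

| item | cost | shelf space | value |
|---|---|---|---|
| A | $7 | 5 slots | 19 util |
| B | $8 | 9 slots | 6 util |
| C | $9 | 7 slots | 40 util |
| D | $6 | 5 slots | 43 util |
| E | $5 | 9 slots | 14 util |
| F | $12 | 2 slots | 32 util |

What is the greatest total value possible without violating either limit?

83 util

Feasible sets respecting both limits:
- C+D: cost 15, shelf space 12, value 83
- D+F: cost 18, shelf space 7, value 75
- C+F: cost 21, shelf space 9, value 72
Best: 83 util.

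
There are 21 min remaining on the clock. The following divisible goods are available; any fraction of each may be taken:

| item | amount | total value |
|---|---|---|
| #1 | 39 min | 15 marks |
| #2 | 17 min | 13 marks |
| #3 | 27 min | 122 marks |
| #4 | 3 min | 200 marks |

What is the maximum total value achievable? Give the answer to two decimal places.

281.33

Take in order of value per unit:
- #4 (200/3 per unit): all 3 → value 200, running total 200.00
- #3 (122/27 per unit): 18 of 27 → value 18×122/27 = 81.3333, running total 281.33
Total 281.33.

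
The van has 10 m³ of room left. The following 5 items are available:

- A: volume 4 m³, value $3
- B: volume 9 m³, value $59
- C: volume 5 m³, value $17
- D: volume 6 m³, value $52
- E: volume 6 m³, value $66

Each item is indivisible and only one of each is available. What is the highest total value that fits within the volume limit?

$69

Check high-value combinations within 10 m³:
- A+E: volume 4+6=10, value 3+66=69
- E: volume 6, value 66
- B: volume 9, value 59
Best: $69.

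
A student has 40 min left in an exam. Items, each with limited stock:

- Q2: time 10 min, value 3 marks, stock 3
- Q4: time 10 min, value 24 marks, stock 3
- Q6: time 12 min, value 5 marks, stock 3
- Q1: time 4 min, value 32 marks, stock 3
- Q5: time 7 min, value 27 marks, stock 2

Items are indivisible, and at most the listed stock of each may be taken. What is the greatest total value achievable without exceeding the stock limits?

Best selections within time 40 and stock limits:
- 1×Q4 + 3×Q1 + 2×Q5: time 36, value 174
- 2×Q4 + 3×Q1 + 1×Q5: time 39, value 171
- 1×Q6 + 3×Q1 + 2×Q5: time 38, value 155
- 1×Q2 + 3×Q1 + 2×Q5: time 36, value 153
Best: 174 marks.

174 marks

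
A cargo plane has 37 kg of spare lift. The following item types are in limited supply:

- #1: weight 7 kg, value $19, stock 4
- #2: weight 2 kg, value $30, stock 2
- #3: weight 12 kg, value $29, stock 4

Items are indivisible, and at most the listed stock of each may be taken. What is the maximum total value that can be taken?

Top feasible selections:
- 3×#1 + 2×#2 + 1×#3: weight 37, value 146
- 1×#1 + 2×#2 + 2×#3: weight 35, value 137
- 4×#1 + 2×#2: weight 32, value 136
Best: $146.

$146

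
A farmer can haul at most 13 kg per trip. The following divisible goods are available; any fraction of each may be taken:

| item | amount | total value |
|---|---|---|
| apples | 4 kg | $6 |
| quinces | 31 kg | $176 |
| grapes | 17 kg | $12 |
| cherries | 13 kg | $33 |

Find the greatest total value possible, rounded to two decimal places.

Take in order of value per unit:
- quinces (176/31 per unit): 13 of 31 → value 13×176/31 = 73.8065, running total 73.81
Total 73.81.

73.81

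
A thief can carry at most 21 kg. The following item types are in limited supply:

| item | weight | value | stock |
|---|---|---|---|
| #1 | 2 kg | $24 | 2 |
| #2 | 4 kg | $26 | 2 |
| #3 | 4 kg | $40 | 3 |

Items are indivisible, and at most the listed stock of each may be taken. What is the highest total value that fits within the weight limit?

$194

Best selections within weight 21 and stock limits:
- 2×#1 + 1×#2 + 3×#3: weight 20, value 194
- 2×#1 + 2×#2 + 2×#3: weight 20, value 180
Best: $194.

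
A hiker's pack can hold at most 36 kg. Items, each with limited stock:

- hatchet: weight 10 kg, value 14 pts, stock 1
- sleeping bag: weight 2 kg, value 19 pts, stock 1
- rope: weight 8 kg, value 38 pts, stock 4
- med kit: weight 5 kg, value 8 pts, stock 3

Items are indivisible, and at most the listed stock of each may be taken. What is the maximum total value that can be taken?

171 pts

Best selections within weight 36 and stock limits:
- 1×sleeping bag + 4×rope: weight 34, value 171
- 4×rope: weight 32, value 152
- 1×sleeping bag + 3×rope + 2×med kit: weight 36, value 149
- 1×hatchet + 1×sleeping bag + 3×rope: weight 36, value 147
Best: 171 pts.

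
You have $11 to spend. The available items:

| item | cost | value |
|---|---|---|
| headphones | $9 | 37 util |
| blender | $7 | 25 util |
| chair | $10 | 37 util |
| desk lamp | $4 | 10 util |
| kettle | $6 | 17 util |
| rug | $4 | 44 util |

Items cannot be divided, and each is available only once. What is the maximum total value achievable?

69 util

Check high-value combinations within $11:
- blender+rug: cost 7+4=11, value 25+44=69
- kettle+rug: cost 6+4=10, value 17+44=61
- desk lamp+rug: cost 4+4=8, value 10+44=54
- rug: cost 4, value 44
- headphones: cost 9, value 37
Best: 69 util.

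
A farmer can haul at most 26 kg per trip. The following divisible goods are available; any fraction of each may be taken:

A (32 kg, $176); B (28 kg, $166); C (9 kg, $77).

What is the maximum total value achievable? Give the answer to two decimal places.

Take in order of value per unit:
- C (77/9 per unit): all 9 → value 77, running total 77.00
- B (166/28 per unit): 17 of 28 → value 17×166/28 = 100.7857, running total 177.79
Total 177.79.

177.79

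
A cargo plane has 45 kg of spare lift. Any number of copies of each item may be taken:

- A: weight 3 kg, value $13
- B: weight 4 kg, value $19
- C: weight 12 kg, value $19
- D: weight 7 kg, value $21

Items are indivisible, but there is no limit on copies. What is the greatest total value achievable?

Best value-per-unit is B at 19/4; filling with it alone gives 11×19 = 209.
Optimal mix: 3×A + 9×B → weight 45, value 210.

$210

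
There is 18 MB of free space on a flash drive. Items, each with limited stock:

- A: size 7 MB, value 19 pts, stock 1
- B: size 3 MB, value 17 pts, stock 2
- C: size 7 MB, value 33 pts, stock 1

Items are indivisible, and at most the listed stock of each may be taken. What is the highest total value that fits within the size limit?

69 pts

Best selections within size 18 and stock limits:
- 1×A + 1×B + 1×C: size 17, value 69
- 2×B + 1×C: size 13, value 67
Best: 69 pts.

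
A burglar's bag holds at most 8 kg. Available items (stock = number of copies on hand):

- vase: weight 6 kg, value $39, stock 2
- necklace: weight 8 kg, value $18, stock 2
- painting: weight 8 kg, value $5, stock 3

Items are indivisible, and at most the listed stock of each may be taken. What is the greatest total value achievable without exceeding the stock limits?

$39

Best selections within weight 8 and stock limits:
- 1×vase: weight 6, value 39
- 1×necklace: weight 8, value 18
- 1×painting: weight 8, value 5
Best: $39.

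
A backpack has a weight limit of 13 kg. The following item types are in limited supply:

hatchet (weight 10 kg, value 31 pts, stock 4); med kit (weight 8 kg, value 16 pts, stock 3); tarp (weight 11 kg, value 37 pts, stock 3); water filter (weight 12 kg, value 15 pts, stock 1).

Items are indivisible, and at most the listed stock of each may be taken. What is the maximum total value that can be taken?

Top feasible selections:
- 1×tarp: weight 11, value 37
- 1×hatchet: weight 10, value 31
- 1×med kit: weight 8, value 16
- 1×water filter: weight 12, value 15
Best: 37 pts.

37 pts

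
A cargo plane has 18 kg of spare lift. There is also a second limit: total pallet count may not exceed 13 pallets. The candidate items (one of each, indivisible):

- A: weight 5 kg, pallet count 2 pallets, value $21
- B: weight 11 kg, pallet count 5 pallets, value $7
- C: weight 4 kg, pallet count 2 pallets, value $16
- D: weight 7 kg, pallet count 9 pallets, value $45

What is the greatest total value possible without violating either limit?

Feasible sets respecting both limits:
- A+C+D: weight 16, pallet count 13, value 82
- A+D: weight 12, pallet count 11, value 66
- C+D: weight 11, pallet count 11, value 61
Best: $82.

$82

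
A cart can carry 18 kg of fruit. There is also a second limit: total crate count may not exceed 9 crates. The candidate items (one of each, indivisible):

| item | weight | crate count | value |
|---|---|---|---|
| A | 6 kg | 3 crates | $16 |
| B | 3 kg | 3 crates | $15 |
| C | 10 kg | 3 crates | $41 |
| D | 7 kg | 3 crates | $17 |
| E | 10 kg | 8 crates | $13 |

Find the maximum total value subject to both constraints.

Feasible sets respecting both limits:
- C+D: weight 17, crate count 6, value 58
- A+C: weight 16, crate count 6, value 57
- B+C: weight 13, crate count 6, value 56
Best: $58.

$58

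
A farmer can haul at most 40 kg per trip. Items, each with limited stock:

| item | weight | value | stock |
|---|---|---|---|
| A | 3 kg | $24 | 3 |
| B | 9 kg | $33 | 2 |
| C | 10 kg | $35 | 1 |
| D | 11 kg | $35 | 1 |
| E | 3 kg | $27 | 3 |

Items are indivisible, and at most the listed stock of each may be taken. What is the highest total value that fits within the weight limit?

Top feasible selections:
- 3×A + 1×C + 1×D + 3×E: weight 39, value 223
- 3×A + 1×B + 1×C + 3×E: weight 37, value 221
- 3×A + 1×B + 1×D + 3×E: weight 38, value 221
Best: $223.

$223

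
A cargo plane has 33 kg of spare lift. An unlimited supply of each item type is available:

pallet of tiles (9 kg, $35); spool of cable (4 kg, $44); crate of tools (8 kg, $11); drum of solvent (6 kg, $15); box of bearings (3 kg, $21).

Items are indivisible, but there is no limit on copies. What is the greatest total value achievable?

Best value-per-unit is spool of cable at 44/4, and filling with it alone uses weight 8×4=32. No mix of the others beats 8×44 = 352.

$352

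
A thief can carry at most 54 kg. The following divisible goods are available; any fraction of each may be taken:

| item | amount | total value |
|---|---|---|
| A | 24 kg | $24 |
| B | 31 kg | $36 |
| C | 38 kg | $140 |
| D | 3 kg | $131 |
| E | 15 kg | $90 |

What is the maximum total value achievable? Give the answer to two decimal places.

Take in order of value per unit:
- D (131/3 per unit): all 3 → value 131, running total 131.00
- E (90/15 per unit): all 15 → value 90, running total 221.00
- C (140/38 per unit): 36 of 38 → value 36×140/38 = 132.6316, running total 353.63
Total 353.63.

353.63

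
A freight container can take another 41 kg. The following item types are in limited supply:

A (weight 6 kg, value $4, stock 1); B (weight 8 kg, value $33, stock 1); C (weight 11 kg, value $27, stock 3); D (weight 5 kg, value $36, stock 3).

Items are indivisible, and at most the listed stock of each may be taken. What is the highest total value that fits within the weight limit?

Top feasible selections:
- 1×A + 1×B + 1×C + 3×D: weight 40, value 172
- 1×B + 1×C + 3×D: weight 34, value 168
- 2×C + 3×D: weight 37, value 162
- 1×B + 2×C + 2×D: weight 40, value 159
Best: $172.

$172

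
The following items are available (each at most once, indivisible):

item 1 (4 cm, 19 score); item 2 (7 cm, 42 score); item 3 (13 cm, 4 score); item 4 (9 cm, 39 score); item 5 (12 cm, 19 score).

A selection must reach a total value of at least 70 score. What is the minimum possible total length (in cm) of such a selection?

16

Subsets with value ≥ 70, sorted by total length:
- item 2+item 4: length 16, value 81
- item 1+item 2+item 4: length 20, value 100
- item 1+item 2+item 5: length 23, value 80
Minimum length: 16 cm.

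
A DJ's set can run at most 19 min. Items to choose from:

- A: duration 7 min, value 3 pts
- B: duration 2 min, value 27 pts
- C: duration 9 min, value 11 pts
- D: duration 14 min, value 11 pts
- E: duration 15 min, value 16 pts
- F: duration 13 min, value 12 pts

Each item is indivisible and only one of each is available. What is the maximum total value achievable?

Check high-value combinations within 19 min:
- B+E: duration 2+15=17, value 27+16=43
- A+B+C: duration 7+2+9=18, value 3+27+11=41
- B+F: duration 2+13=15, value 27+12=39
- B+C: duration 2+9=11, value 27+11=38
- B+D: duration 2+14=16, value 27+11=38
Best: 43 pts.

43 pts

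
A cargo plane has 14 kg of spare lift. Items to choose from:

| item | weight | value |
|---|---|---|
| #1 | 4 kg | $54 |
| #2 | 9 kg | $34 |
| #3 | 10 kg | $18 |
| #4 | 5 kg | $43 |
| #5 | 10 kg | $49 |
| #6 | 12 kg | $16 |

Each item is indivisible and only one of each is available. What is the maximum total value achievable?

Check high-value combinations within 14 kg:
- #1+#5: weight 4+10=14, value 54+49=103
- #1+#4: weight 4+5=9, value 54+43=97
- #1+#2: weight 4+9=13, value 54+34=88
- #2+#4: weight 9+5=14, value 34+43=77
Best: $103.

$103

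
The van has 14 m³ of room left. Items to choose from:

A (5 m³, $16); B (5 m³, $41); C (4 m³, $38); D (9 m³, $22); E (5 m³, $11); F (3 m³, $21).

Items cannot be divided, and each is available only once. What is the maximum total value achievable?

$100

Check high-value combinations within 14 m³:
- B+C+F: volume 5+4+3=12, value 41+38+21=100
- A+B+C: volume 5+5+4=14, value 16+41+38=95
- B+C+E: volume 5+4+5=14, value 41+38+11=90
Best: $100.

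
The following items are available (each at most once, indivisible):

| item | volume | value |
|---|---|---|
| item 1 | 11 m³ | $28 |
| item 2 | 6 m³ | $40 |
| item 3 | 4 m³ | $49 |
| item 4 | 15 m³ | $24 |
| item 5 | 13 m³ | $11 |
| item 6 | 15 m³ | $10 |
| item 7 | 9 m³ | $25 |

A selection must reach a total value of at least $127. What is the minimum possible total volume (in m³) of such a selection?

30

Subsets with value ≥ 127, sorted by total volume:
- item 1+item 2+item 3+item 7: volume 30, value 142
- item 2+item 3+item 4+item 7: volume 34, value 138
Minimum volume: 30 m³.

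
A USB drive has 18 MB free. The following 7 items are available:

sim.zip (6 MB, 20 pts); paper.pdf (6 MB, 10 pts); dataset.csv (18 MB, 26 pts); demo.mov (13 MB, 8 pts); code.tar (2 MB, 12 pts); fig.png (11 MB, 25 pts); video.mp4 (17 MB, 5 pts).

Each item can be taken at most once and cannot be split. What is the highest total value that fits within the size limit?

45 pts

Check high-value combinations within 18 MB:
- sim.zip+fig.png: size 6+11=17, value 20+25=45
- sim.zip+paper.pdf+code.tar: size 6+6+2=14, value 20+10+12=42
- code.tar+fig.png: size 2+11=13, value 12+25=37
- paper.pdf+fig.png: size 6+11=17, value 10+25=35
Best: 45 pts.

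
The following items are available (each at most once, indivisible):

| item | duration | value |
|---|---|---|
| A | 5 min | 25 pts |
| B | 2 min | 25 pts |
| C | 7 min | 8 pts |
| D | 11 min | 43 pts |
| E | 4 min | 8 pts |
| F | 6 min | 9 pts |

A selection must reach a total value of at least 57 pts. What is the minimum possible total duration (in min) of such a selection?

Subsets with value ≥ 57, sorted by total duration:
- A+B+E: duration 11, value 58
- B+D: duration 13, value 68
- A+B+F: duration 13, value 59
Minimum duration: 11 min.

11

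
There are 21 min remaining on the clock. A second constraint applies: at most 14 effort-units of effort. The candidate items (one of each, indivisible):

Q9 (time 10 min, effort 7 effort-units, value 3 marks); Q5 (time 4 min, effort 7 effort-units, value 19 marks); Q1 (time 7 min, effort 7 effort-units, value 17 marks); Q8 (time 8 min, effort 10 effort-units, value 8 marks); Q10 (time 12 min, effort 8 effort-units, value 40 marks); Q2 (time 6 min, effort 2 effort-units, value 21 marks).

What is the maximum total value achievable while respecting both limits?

Feasible sets respecting both limits:
- Q10+Q2: time 18, effort 10, value 61
- Q10: time 12, effort 8, value 40
- Q5+Q2: time 10, effort 9, value 40
- Q1+Q2: time 13, effort 9, value 38
Best: 61 marks.

61 marks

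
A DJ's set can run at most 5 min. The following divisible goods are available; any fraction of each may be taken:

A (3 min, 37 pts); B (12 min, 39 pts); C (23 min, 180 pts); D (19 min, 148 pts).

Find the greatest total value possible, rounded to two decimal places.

52.65

Take in order of value per unit:
- A (37/3 per unit): all 3 → value 37, running total 37.00
- C (180/23 per unit): 2 of 23 → value 2×180/23 = 15.6522, running total 52.65
Total 52.65.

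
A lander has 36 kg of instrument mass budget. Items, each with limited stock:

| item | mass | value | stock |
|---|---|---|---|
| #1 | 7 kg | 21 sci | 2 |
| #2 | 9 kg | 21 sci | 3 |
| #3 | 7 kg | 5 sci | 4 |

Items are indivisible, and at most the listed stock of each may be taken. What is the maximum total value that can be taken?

Best selections within mass 36 and stock limits:
- 2×#1 + 2×#2: mass 32, value 84
- 1×#1 + 3×#2: mass 34, value 84
Best: 84 sci.

84 sci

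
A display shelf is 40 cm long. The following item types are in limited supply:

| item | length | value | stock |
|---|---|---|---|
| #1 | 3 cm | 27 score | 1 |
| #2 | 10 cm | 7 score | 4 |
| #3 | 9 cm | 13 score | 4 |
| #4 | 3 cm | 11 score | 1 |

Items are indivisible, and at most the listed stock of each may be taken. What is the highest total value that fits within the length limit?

Best selections within length 40 and stock limits:
- 1×#1 + 4×#3: length 39, value 79
- 1×#1 + 3×#3 + 1×#4: length 33, value 77
- 1×#1 + 1×#2 + 3×#3: length 40, value 73
- 1×#1 + 1×#2 + 2×#3 + 1×#4: length 34, value 71
Best: 79 score.

79 score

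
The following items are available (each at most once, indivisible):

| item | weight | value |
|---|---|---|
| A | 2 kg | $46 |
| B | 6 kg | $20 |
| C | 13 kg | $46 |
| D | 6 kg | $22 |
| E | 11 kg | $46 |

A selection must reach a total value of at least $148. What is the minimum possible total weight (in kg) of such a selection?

32

Subsets with value ≥ 148, sorted by total weight:
- A+C+D+E: weight 32, value 160
- A+B+C+E: weight 32, value 158
- A+B+C+D+E: weight 38, value 180
Minimum weight: 32 kg.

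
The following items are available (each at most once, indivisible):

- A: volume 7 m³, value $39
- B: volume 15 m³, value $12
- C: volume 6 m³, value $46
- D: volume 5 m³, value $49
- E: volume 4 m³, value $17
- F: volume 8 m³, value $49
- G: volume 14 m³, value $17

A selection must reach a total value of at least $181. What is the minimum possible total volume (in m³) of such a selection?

Subsets with value ≥ 181, sorted by total volume:
- A+C+D+F: volume 26, value 183
- A+C+D+E+F: volume 30, value 200
- A+C+D+F+G: volume 40, value 200
Minimum volume: 26 m³.

26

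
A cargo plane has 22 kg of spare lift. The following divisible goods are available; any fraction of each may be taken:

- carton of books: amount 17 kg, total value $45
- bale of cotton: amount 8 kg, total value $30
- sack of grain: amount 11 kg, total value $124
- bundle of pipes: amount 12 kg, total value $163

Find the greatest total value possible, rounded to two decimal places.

275.73

Take in order of value per unit:
- bundle of pipes (163/12 per unit): all 12 → value 163, running total 163.00
- sack of grain (124/11 per unit): 10 of 11 → value 10×124/11 = 112.7273, running total 275.73
Total 275.73.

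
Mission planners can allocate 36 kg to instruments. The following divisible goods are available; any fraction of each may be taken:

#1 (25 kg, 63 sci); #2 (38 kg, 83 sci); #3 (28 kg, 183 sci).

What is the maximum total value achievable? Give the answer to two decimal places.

Take in order of value per unit:
- #3 (183/28 per unit): all 28 → value 183, running total 183.00
- #1 (63/25 per unit): 8 of 25 → value 8×63/25 = 20.1600, running total 203.16
Total 203.16.

203.16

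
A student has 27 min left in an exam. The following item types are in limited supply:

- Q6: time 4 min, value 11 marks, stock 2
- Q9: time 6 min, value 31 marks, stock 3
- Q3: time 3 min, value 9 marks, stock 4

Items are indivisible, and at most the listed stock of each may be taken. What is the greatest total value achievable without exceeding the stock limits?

Best selections within time 27 and stock limits:
- 3×Q9 + 3×Q3: time 27, value 120
- 2×Q6 + 3×Q9: time 26, value 115
- 1×Q6 + 3×Q9 + 1×Q3: time 25, value 113
Best: 120 marks.

120 marks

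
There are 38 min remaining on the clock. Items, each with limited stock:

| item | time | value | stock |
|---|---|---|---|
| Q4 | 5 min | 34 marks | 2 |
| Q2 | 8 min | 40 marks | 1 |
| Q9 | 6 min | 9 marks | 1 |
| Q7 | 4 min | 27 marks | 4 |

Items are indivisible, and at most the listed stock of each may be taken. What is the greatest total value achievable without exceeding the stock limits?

216 marks

Best selections within time 38 and stock limits:
- 2×Q4 + 1×Q2 + 4×Q7: time 34, value 216
- 2×Q4 + 1×Q2 + 1×Q9 + 3×Q7: time 36, value 198
- 1×Q4 + 1×Q2 + 1×Q9 + 4×Q7: time 35, value 191
Best: 216 marks.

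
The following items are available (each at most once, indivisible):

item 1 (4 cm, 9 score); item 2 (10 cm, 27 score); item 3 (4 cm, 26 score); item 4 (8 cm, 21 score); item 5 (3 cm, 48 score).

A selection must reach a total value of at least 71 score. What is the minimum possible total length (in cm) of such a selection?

Subsets with value ≥ 71, sorted by total length:
- item 3+item 5: length 7, value 74
- item 1+item 3+item 5: length 11, value 83
- item 2+item 5: length 13, value 75
- item 3+item 4+item 5: length 15, value 95
Minimum length: 7 cm.

7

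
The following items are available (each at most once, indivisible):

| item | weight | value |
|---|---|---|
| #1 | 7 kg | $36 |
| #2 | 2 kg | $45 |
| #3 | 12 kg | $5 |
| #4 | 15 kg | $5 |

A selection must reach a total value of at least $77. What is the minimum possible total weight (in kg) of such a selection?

9

Subsets with value ≥ 77, sorted by total weight:
- #1+#2: weight 9, value 81
- #1+#2+#3: weight 21, value 86
- #1+#2+#4: weight 24, value 86
Minimum weight: 9 kg.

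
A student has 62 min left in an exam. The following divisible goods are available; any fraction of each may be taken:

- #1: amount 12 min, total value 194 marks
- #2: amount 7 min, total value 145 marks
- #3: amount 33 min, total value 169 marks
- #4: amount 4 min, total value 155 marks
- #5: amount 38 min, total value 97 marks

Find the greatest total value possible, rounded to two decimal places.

678.32

Take in order of value per unit:
- #4 (155/4 per unit): all 4 → value 155, running total 155.00
- #2 (145/7 per unit): all 7 → value 145, running total 300.00
- #1 (194/12 per unit): all 12 → value 194, running total 494.00
- #3 (169/33 per unit): all 33 → value 169, running total 663.00
- #5 (97/38 per unit): 6 of 38 → value 6×97/38 = 15.3158, running total 678.32
Total 678.32.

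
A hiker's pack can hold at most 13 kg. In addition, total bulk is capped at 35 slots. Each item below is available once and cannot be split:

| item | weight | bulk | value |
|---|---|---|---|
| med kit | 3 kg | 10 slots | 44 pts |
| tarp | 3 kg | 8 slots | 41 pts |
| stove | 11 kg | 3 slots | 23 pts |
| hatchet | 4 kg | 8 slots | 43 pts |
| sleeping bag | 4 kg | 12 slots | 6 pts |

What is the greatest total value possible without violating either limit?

128 pts

Feasible sets respecting both limits:
- med kit+tarp+hatchet: weight 10, bulk 26, value 128
- med kit+hatchet+sleeping bag: weight 11, bulk 30, value 93
- med kit+tarp+sleeping bag: weight 10, bulk 30, value 91
- tarp+hatchet+sleeping bag: weight 11, bulk 28, value 90
Best: 128 pts.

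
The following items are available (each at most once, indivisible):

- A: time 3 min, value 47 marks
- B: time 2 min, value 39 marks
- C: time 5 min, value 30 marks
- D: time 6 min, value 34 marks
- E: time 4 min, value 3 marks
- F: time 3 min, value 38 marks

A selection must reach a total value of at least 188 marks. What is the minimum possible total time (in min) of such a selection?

Subsets with value ≥ 188, sorted by total time:
- A+B+C+D+F: time 19, value 188
- A+B+C+D+E+F: time 23, value 191
Minimum time: 19 min.

19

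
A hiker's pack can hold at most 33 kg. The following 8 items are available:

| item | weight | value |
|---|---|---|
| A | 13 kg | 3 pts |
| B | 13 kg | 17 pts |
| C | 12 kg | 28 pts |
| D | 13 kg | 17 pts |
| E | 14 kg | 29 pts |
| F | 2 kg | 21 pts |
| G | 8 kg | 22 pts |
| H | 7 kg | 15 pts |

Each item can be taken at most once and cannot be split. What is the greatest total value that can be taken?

87 pts

This is a 0/1 knapsack; check combinations near the capacity.
- E+F+G+H: weight 14+2+8+7=31, value 29+21+22+15=87
- C+F+G+H: weight 12+2+8+7=29, value 28+21+22+15=86
- C+E+F: weight 12+14+2=28, value 28+29+21=78
Best: 87 pts.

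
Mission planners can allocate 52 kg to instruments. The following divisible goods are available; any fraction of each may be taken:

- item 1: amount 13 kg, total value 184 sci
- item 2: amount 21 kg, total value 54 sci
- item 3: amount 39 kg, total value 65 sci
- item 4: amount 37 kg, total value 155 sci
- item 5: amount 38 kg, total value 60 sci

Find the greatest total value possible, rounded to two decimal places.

Take in order of value per unit:
- item 1 (184/13 per unit): all 13 → value 184, running total 184.00
- item 4 (155/37 per unit): all 37 → value 155, running total 339.00
- item 2 (54/21 per unit): 2 of 21 → value 2×54/21 = 5.1429, running total 344.14
Total 344.14.

344.14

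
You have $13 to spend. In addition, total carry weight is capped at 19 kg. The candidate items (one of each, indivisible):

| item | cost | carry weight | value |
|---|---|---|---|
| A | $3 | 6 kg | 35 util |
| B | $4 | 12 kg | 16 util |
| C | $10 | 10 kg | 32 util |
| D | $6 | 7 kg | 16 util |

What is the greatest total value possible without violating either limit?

Feasible sets respecting both limits:
- A+C: cost 13, carry weight 16, value 67
- A+B: cost 7, carry weight 18, value 51
- A+D: cost 9, carry weight 13, value 51
- A: cost 3, carry weight 6, value 35
Best: 67 util.

67 util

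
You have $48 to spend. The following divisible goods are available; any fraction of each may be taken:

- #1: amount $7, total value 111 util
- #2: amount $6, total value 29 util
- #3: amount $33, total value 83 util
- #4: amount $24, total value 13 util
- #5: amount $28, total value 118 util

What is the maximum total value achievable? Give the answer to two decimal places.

Take in order of value per unit:
- #1 (111/7 per unit): all 7 → value 111, running total 111.00
- #2 (29/6 per unit): all 6 → value 29, running total 140.00
- #5 (118/28 per unit): all 28 → value 118, running total 258.00
- #3 (83/33 per unit): 7 of 33 → value 7×83/33 = 17.6061, running total 275.61
Total 275.61.

275.61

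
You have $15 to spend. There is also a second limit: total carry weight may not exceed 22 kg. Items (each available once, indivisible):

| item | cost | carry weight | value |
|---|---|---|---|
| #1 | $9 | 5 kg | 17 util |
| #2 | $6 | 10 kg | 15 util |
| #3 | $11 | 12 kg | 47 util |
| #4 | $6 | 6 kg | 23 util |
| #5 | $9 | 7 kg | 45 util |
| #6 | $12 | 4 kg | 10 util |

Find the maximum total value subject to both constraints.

Feasible sets respecting both limits:
- #4+#5: cost 15, carry weight 13, value 68
- #2+#5: cost 15, carry weight 17, value 60
- #3: cost 11, carry weight 12, value 47
Best: 68 util.

68 util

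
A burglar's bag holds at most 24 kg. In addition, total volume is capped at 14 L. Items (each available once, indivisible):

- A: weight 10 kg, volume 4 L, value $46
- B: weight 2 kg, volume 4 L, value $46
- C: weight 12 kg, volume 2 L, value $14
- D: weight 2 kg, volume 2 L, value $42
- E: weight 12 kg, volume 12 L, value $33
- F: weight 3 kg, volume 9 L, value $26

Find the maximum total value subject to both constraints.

$134

Feasible sets respecting both limits:
- A+B+D: weight 14, volume 10, value 134
- A+B+C: weight 24, volume 10, value 106
- A+C+D: weight 24, volume 8, value 102
- B+C+D: weight 16, volume 8, value 102
Best: $134.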